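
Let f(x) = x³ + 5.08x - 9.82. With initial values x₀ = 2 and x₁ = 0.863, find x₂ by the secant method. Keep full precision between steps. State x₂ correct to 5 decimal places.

1.27797

Secant update: x_(k+1) = x_k − f(x_k)·(x_k − x_(k-1))/(f(x_k) − f(x_(k-1))).
f(x_0) = 8.340000, f(x_1) = -4.793224
x_2 = 0.863000 - (-4.793224)·(0.863000 - 2.000000)/(-4.793224 - (8.340000)) = 1.277970; f(x_2) = -1.240721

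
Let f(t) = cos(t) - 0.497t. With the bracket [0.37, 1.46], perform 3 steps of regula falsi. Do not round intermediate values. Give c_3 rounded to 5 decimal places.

1.03193

f(0.370000) = 0.748437, f(1.460000) = -0.615050
step 1: c = 0.968316, f(c) = 0.085435 > 0 → new bracket [0.968316, 1.460000]
step 2: c = 1.028284, f(c) = 0.005232 > 0 → new bracket [1.028284, 1.460000]
step 3: c = 1.031926, f(c) = 0.000300 > 0 → new bracket [1.031926, 1.460000]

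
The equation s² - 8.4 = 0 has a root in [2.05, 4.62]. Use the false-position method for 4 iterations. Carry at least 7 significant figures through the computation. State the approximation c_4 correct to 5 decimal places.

2.89554

f(2.050000) = -4.197500, f(4.620000) = 12.944400
step 1: c = 2.679310, f(c) = -1.221296 < 0 → new bracket [2.679310, 4.620000]
step 2: c = 2.846627, f(c) = -0.296715 < 0 → new bracket [2.846627, 4.620000]
step 3: c = 2.886366, f(c) = -0.068893 < 0 → new bracket [2.886366, 4.620000]
step 4: c = 2.895544, f(c) = -0.015827 < 0 → new bracket [2.895544, 4.620000]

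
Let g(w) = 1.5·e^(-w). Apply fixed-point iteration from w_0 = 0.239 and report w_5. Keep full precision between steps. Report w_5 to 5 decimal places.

0.83807

w_1 = g(0.239000) = 1.181122
w_2 = g(1.181122) = 0.460401
w_3 = g(0.460401) = 0.946546
w_4 = g(0.946546) = 0.582119
w_5 = g(0.582119) = 0.838070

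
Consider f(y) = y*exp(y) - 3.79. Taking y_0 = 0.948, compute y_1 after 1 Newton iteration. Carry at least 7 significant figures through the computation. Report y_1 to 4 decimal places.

f'(y) = (y+1)*exp(y)
y_0 = 0.948000: f = -1.343645, f' = 5.026899 → y_1 = 0.948000 - (-1.343645)/(5.026899) = 1.215291

1.2153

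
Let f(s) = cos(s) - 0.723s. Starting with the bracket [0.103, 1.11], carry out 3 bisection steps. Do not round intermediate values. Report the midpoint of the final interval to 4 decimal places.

f(0.103000) = 0.920231, f(1.110000) = -0.357868 (opposite signs)
step 1: m = 0.606500, f(m) = 0.383149 > 0 → root in [0.606500, 1.110000]
step 2: m = 0.858250, f(m) = 0.033248 > 0 → root in [0.858250, 1.110000]
step 3: m = 0.984125, f(m) = -0.157930 < 0 → root in [0.858250, 0.984125]
Midpoint of [0.858250, 0.984125] = 0.921188

0.9212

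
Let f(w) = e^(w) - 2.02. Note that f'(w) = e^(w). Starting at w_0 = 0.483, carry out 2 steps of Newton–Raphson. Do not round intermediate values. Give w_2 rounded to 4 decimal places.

0.7034

w_0 = 0.483000: f = -0.399070, f' = 1.620930 → w_1 = 0.483000 - (-0.399070)/(1.620930) = 0.729198
w_1 = 0.729198: f = 0.053418, f' = 2.073418 → w_2 = 0.729198 - (0.053418)/(2.073418) = 0.703435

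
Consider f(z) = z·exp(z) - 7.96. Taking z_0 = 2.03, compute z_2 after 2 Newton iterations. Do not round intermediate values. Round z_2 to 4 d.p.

Newton update: z ← z − f(z)/f'(z).
f'(z) = (z + 1)·exp(z)
z_0 = 2.030000: f = 7.496595, f' = 23.070682 → z_1 = 2.030000 - (7.496595)/(23.070682) = 1.705060
z_1 = 1.705060: f = 1.420750, f' = 14.882464 → z_2 = 1.705060 - (1.420750)/(14.882464) = 1.609595

1.6096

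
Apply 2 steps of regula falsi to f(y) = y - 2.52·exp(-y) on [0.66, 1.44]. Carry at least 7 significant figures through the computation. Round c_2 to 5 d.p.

0.96513

f(0.660000) = -0.642465, f(1.440000) = 0.842942
step 1: c = 0.997364, f(c) = 0.067861 > 0 → new bracket [0.660000, 0.997364]
step 2: c = 0.965134, f(c) = 0.005185 > 0 → new bracket [0.660000, 0.965134]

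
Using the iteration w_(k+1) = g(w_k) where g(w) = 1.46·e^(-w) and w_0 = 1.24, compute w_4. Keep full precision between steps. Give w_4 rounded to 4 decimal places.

w_1 = g(1.240000) = 0.422501
w_2 = g(0.422501) = 0.956892
w_3 = g(0.956892) = 0.560764
w_4 = g(0.560764) = 0.833329

0.8333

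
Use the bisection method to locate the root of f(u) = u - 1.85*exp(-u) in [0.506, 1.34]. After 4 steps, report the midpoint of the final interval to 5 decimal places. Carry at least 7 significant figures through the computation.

0.79269

f(0.506000) = -0.609369, f(1.340000) = 0.855586 (opposite signs)
step 1: m = 0.923000, f(m) = 0.187948 > 0 → root in [0.506000, 0.923000]
step 2: m = 0.714500, f(m) = -0.190958 < 0 → root in [0.714500, 0.923000]
step 3: m = 0.818750, f(m) = 0.002932 > 0 → root in [0.714500, 0.818750]
step 4: m = 0.766625, f(m) = -0.092845 < 0 → root in [0.766625, 0.818750]
Midpoint of [0.766625, 0.818750] = 0.792688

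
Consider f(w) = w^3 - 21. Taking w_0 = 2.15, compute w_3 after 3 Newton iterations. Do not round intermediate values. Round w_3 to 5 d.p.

2.75897

f'(w) = 3w^2
w_0 = 2.150000: f = -11.061625, f' = 13.867500 → w_1 = 2.150000 - (-11.061625)/(13.867500) = 2.947665
w_1 = 2.947665: f = 4.611473, f' = 26.066194 → w_2 = 2.947665 - (4.611473)/(26.066194) = 2.770751
w_2 = 2.770751: f = 0.271236, f' = 23.031191 → w_3 = 2.770751 - (0.271236)/(23.031191) = 2.758975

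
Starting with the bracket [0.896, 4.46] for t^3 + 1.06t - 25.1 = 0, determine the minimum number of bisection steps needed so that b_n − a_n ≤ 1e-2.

Initial width b − a = 4.46 − 0.896 = 3.564000.
After n steps the width is (b−a)/2^n; need (b−a)/2^n ≤ 1e-2.
So n ≥ log₂(3.564000/1e-2) = log₂(356.4000) ≈ 8.4774.
Hence n = 9.

9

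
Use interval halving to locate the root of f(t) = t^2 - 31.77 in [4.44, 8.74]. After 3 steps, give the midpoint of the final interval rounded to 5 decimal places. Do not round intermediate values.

5.78375

f(4.440000) = -12.056400, f(8.740000) = 44.617600 (opposite signs)
step 1: m = 6.590000, f(m) = 11.658100 > 0 → root in [4.440000, 6.590000]
step 2: m = 5.515000, f(m) = -1.354775 < 0 → root in [5.515000, 6.590000]
step 3: m = 6.052500, f(m) = 4.862756 > 0 → root in [5.515000, 6.052500]
Midpoint of [5.515000, 6.052500] = 5.783750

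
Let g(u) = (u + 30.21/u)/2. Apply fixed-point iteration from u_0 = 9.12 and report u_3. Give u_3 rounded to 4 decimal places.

5.4965

u_1 = g(9.120000) = 6.216250
u_2 = g(6.216250) = 5.538047
u_3 = g(5.538047) = 5.496519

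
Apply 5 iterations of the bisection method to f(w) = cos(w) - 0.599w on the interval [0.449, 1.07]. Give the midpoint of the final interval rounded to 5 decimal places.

0.96327

f(0.449000) = 0.631931, f(1.070000) = -0.160806 (opposite signs)
step 1: m = 0.759500, f(m) = 0.270240 > 0 → root in [0.759500, 1.070000]
step 2: m = 0.914750, f(m) = 0.062053 > 0 → root in [0.914750, 1.070000]
step 3: m = 0.992375, f(m) = -0.047730 < 0 → root in [0.914750, 0.992375]
step 4: m = 0.953563, f(m) = 0.007598 > 0 → root in [0.953563, 0.992375]
step 5: m = 0.972969, f(m) = -0.019960 < 0 → root in [0.953563, 0.972969]
Midpoint of [0.953563, 0.972969] = 0.963266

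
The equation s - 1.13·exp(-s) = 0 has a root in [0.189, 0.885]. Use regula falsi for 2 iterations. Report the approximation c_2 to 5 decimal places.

0.61438

f(0.189000) = -0.746399, f(0.885000) = 0.418633
step 1: c = 0.634905, f(c) = 0.036021 > 0 → new bracket [0.189000, 0.634905]
step 2: c = 0.614376, f(c) = 0.003071 > 0 → new bracket [0.189000, 0.614376]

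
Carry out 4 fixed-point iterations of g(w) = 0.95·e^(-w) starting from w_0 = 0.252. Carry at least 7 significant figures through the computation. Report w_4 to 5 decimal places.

w_1 = g(0.252000) = 0.738383
w_2 = g(0.738383) = 0.453992
w_3 = g(0.453992) = 0.603333
w_4 = g(0.603333) = 0.519636

0.51964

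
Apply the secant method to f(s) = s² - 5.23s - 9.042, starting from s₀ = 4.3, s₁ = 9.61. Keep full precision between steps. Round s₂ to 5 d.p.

5.80242

Secant update: s_(k+1) = s_k − f(s_k)·(s_k − s_(k-1))/(f(s_k) − f(s_(k-1))).
f(s_0) = -13.041000, f(s_1) = 33.049800
s_2 = 9.610000 - (33.049800)·(9.610000 - 4.300000)/(33.049800 - (-13.041000)) = 5.802419; f(s_2) = -5.720583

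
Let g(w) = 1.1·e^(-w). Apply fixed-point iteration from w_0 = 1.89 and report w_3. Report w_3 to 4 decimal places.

w_1 = g(1.890000) = 0.166179
w_2 = g(0.166179) = 0.931584
w_3 = g(0.931584) = 0.433322

0.4333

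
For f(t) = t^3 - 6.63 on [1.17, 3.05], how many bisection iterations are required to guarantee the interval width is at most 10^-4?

Initial width b − a = 3.05 − 1.17 = 1.880000.
After n steps the width is (b−a)/2^n; need (b−a)/2^n ≤ 10^-4.
So n ≥ log₂(1.880000/10^-4) = log₂(18800.0000) ≈ 14.1984.
Hence n = 15.

15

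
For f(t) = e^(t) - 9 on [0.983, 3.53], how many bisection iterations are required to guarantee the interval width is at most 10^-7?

Initial width b − a = 3.53 − 0.983 = 2.547000.
After n steps the width is (b−a)/2^n; need (b−a)/2^n ≤ 10^-7.
So n ≥ log₂(2.547000/10^-7) = log₂(25470000.0000) ≈ 24.6023.
Hence n = 25.

25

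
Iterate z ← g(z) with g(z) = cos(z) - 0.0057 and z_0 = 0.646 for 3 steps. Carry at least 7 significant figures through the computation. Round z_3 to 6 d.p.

0.761614

z_1 = g(0.646000) = 0.792798
z_2 = g(0.792798) = 0.696155
z_3 = g(0.696155) = 0.761614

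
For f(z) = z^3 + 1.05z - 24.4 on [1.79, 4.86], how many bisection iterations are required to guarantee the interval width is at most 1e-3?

Initial width b − a = 4.86 − 1.79 = 3.070000.
After n steps the width is (b−a)/2^n; need (b−a)/2^n ≤ 1e-3.
So n ≥ log₂(3.070000/1e-3) = log₂(3070.0000) ≈ 11.5840.
Hence n = 12.

12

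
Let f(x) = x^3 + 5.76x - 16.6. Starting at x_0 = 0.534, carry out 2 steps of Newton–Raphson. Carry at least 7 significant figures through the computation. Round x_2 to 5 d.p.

1.97131

f'(x) = 3x^2 + 5.76
x_0 = 0.534000: f = -13.371887, f' = 6.615468 → x_1 = 0.534000 - (-13.371887)/(6.615468) = 2.555306
x_1 = 2.555306: f = 14.803666, f' = 25.348770 → x_2 = 2.555306 - (14.803666)/(25.348770) = 1.971307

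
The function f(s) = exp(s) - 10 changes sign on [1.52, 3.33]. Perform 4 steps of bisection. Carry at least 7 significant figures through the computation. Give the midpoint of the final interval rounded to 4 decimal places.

2.2553

f(1.520000) = -5.427775, f(3.330000) = 17.938342 (opposite signs)
step 1: m = 2.425000, f(m) = 1.302229 > 0 → root in [1.520000, 2.425000]
step 2: m = 1.972500, f(m) = -2.811374 < 0 → root in [1.972500, 2.425000]
step 3: m = 2.198750, f(m) = -0.986261 < 0 → root in [2.198750, 2.425000]
step 4: m = 2.311875, f(m) = 0.093332 > 0 → root in [2.198750, 2.311875]
Midpoint of [2.198750, 2.311875] = 2.255312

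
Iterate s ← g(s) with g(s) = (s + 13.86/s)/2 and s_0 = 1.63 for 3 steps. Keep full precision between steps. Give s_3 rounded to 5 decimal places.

3.72697

s_1 = g(1.630000) = 5.066534
s_2 = g(5.066534) = 3.901066
s_3 = g(3.901066) = 3.726971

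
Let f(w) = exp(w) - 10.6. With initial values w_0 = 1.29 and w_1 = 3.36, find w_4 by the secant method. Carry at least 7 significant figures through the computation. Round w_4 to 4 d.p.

Secant update: w_(k+1) = w_k − f(w_k)·(w_k − w_(k-1))/(f(w_k) − f(w_(k-1))).
f(w_0) = -6.967213, f(w_1) = 18.189191
w_2 = 3.360000 - (18.189191)·(3.360000 - 1.290000)/(18.189191 - (-6.967213)) = 1.863299; f(w_2) = -4.155039
w_3 = 1.863299 - (-4.155039)·(1.863299 - 3.360000)/(-4.155039 - (18.189191)) = 2.141619; f(w_3) = -2.086791
w_4 = 2.141619 - (-2.086791)·(2.141619 - 1.863299)/(-2.086791 - (-4.155039)) = 2.422435; f(w_4) = 0.673272

2.4224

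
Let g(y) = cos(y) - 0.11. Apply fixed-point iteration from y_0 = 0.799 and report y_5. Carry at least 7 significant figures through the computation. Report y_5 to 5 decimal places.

y_1 = g(0.799000) = 0.587424
y_2 = g(0.587424) = 0.722371
y_3 = g(0.722371) = 0.640240
y_4 = g(0.640240) = 0.691952
y_5 = g(0.691952) = 0.660002

0.66000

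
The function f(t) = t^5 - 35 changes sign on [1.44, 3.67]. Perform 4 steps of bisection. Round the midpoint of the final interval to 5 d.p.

f(1.440000) = -28.808264, f(3.670000) = 630.779351 (opposite signs)
step 1: m = 2.555000, f(m) = 73.881607 > 0 → root in [1.440000, 2.555000]
step 2: m = 1.997500, f(m) = -3.199501 < 0 → root in [1.997500, 2.555000]
step 3: m = 2.276250, f(m) = 26.108243 > 0 → root in [1.997500, 2.276250]
step 4: m = 2.136875, f(m) = 9.554912 > 0 → root in [1.997500, 2.136875]
Midpoint of [1.997500, 2.136875] = 2.067187

2.06719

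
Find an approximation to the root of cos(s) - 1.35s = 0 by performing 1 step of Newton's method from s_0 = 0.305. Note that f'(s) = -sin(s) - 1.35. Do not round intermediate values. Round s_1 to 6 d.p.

s_0 = 0.305000: f = 0.542097, f' = -1.650293 → s_1 = 0.305000 - (0.542097)/(-1.650293) = 0.633485

0.633485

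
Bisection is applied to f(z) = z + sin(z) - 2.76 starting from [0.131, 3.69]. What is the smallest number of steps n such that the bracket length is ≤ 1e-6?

22

Initial width b − a = 3.69 − 0.131 = 3.559000.
After n steps the width is (b−a)/2^n; need (b−a)/2^n ≤ 1e-6.
So n ≥ log₂(3.559000/1e-6) = log₂(3559000.0000) ≈ 21.7630.
Hence n = 22.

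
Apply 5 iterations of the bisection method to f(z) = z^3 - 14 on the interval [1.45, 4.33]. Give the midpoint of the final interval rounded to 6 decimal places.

2.395000

f(1.450000) = -10.951375, f(4.330000) = 67.182737 (opposite signs)
step 1: m = 2.890000, f(m) = 10.137569 > 0 → root in [1.450000, 2.890000]
step 2: m = 2.170000, f(m) = -3.781687 < 0 → root in [2.170000, 2.890000]
step 3: m = 2.530000, f(m) = 2.194277 > 0 → root in [2.170000, 2.530000]
step 4: m = 2.350000, f(m) = -1.022125 < 0 → root in [2.350000, 2.530000]
step 5: m = 2.440000, f(m) = 0.526784 > 0 → root in [2.350000, 2.440000]
Midpoint of [2.350000, 2.440000] = 2.395000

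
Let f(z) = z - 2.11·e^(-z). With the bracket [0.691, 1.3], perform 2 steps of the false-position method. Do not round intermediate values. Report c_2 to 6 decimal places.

False-position update: c = (a·f(b) − b·f(a))/(f(b) − f(a)); replace the endpoint whose sign matches f(c).
f(0.691000) = -0.366268, f(1.300000) = 0.724958
step 1: c = 0.895410, f(c) = 0.033601 > 0 → new bracket [0.691000, 0.895410]
step 2: c = 0.878233, f(c) = 0.001494 > 0 → new bracket [0.691000, 0.878233]

0.878233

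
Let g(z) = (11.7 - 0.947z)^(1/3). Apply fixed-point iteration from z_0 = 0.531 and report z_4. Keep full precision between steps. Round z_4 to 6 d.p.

z_1 = g(0.531000) = 2.237188
z_2 = g(2.237188) = 2.123942
z_3 = g(2.123942) = 2.131837
z_4 = g(2.131837) = 2.131289

2.131289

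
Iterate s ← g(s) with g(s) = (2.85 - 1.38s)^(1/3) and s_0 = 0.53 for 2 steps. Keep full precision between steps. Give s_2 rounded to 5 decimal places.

1.02522

s_1 = g(0.530000) = 1.284349
s_2 = g(1.284349) = 1.025225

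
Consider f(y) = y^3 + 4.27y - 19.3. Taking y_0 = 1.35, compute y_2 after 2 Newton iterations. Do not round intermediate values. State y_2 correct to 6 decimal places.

2.193452

f'(y) = 3y^2 + 4.27
y_0 = 1.350000: f = -11.075125, f' = 9.737500 → y_1 = 1.350000 - (-11.075125)/(9.737500) = 2.487368
y_1 = 2.487368: f = 6.710416, f' = 22.831005 → y_2 = 2.487368 - (6.710416)/(22.831005) = 2.193452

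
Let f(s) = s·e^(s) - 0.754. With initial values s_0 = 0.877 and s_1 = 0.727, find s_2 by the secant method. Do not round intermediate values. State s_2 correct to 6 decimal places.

0.540714

f(s_0) = 1.354025, f(s_1) = 0.750065
s_2 = 0.727000 - (0.750065)·(0.727000 - 0.877000)/(0.750065 - (1.354025)) = 0.540714; f(s_2) = 0.174531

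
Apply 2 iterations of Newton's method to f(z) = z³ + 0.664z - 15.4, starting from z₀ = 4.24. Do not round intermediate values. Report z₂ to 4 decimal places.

2.5334

Newton update: z ← z − f(z)/f'(z).
f'(z) = 3z² + 0.664
z_0 = 4.240000: f = 63.640384, f' = 54.596800 → z_1 = 4.240000 - (63.640384)/(54.596800) = 3.074357
z_1 = 3.074357: f = 15.699181, f' = 29.019011 → z_2 = 3.074357 - (15.699181)/(29.019011) = 2.533360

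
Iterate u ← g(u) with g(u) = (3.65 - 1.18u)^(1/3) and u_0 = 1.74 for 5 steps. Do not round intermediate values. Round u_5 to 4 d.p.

1.2866

u_1 = g(1.740000) = 1.168827
u_2 = g(1.168827) = 1.314393
u_3 = g(1.314393) = 1.280379
u_4 = g(1.280379) = 1.288489
u_5 = g(1.288489) = 1.286564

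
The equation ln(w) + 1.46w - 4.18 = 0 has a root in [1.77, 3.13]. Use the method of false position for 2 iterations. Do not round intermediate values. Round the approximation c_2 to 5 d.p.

False-position update: c = (a·f(b) − b·f(a))/(f(b) − f(a)); replace the endpoint whose sign matches f(c).
f(1.770000) = -1.024820, f(3.130000) = 1.530833
step 1: c = 2.315362, f(c) = 0.039994 > 0 → new bracket [1.770000, 2.315362]
step 2: c = 2.294878, f(c) = 0.001202 > 0 → new bracket [1.770000, 2.294878]

2.29488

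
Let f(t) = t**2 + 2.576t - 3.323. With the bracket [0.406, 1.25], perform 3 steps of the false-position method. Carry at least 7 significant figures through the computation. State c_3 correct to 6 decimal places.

0.943865

False-position update: c = (a·f(b) − b·f(a))/(f(b) − f(a)); replace the endpoint whose sign matches f(c).
f(0.406000) = -2.112308, f(1.250000) = 1.459500
step 1: c = 0.905128, f(c) = -0.172135 < 0 → new bracket [0.905128, 1.250000]
step 2: c = 0.941511, f(c) = -0.011224 < 0 → new bracket [0.941511, 1.250000]
step 3: c = 0.943865, f(c) = -0.000721 < 0 → new bracket [0.943865, 1.250000]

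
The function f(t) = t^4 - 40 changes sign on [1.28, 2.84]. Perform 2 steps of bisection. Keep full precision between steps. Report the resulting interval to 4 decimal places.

[2.4500, 2.8400]

f(1.280000) = -37.315645, f(2.840000) = 25.053903 (opposite signs)
step 1: m = 2.060000, f(m) = -21.991859 < 0 → root in [2.060000, 2.840000]
step 2: m = 2.450000, f(m) = -3.969994 < 0 → root in [2.450000, 2.840000]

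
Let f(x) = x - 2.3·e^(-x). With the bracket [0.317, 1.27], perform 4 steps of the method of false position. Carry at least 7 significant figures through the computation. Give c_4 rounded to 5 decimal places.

0.91840

f(0.317000) = -1.358161, f(1.270000) = 0.624087
step 1: c = 0.969959, f(c) = 0.098033 > 0 → new bracket [0.317000, 0.969959]
step 2: c = 0.926001, f(c) = 0.014892 > 0 → new bracket [0.317000, 0.926001]
step 3: c = 0.919396, f(c) = 0.002249 > 0 → new bracket [0.317000, 0.919396]
step 4: c = 0.918400, f(c) = 0.000339 > 0 → new bracket [0.317000, 0.918400]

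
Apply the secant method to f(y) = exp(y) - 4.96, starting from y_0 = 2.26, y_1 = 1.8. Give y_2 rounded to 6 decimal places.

f(y_0) = 4.623089, f(y_1) = 1.089647
y_2 = 1.800000 - (1.089647)·(1.800000 - 2.260000)/(1.089647 - (4.623089)) = 1.658145; f(y_2) = 0.289562

1.658145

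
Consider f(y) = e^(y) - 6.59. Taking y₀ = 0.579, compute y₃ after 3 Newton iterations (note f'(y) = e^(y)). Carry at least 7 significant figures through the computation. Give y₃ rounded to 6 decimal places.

y_0 = 0.579000: f = -4.805747, f' = 1.784253 → y_1 = 0.579000 - (-4.805747)/(1.784253) = 3.272422
y_1 = 3.272422: f = 19.785138, f' = 26.375138 → y_2 = 3.272422 - (19.785138)/(26.375138) = 2.522278
y_2 = 2.522278: f = 5.866945, f' = 12.456945 → y_3 = 2.522278 - (5.866945)/(12.456945) = 2.051300

2.051300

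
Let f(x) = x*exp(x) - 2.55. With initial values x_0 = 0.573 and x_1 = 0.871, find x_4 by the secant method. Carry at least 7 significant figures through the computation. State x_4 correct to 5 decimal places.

f(x_0) = -1.533739, f(x_1) = -0.468921
x_2 = 0.871000 - (-0.468921)·(0.871000 - 0.573000)/(-0.468921 - (-1.533739)) = 1.002232; f(x_2) = 0.180437
x_3 = 1.002232 - (0.180437)·(1.002232 - 0.871000)/(0.180437 - (-0.468921)) = 0.965767; f(x_3) = -0.013124
x_4 = 0.965767 - (-0.013124)·(0.965767 - 1.002232)/(-0.013124 - (0.180437)) = 0.968239; f(x_4) = -0.000333

0.96824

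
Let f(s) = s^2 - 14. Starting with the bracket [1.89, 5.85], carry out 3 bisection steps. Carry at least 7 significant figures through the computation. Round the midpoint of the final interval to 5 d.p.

f(1.890000) = -10.427900, f(5.850000) = 20.222500 (opposite signs)
step 1: m = 3.870000, f(m) = 0.976900 > 0 → root in [1.890000, 3.870000]
step 2: m = 2.880000, f(m) = -5.705600 < 0 → root in [2.880000, 3.870000]
step 3: m = 3.375000, f(m) = -2.609375 < 0 → root in [3.375000, 3.870000]
Midpoint of [3.375000, 3.870000] = 3.622500

3.62250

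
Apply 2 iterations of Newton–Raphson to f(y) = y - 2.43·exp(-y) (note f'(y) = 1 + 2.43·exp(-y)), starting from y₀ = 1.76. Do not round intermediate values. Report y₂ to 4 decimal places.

y_0 = 1.760000: f = 1.341931, f' = 1.418069 → y_1 = 1.760000 - (1.341931)/(1.418069) = 0.813691
y_1 = 0.813691: f = -0.263331, f' = 2.077022 → y_2 = 0.813691 - (-0.263331)/(2.077022) = 0.940474

0.9405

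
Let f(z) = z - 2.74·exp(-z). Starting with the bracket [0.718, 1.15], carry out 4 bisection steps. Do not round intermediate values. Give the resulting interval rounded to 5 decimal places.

[0.98800, 1.01500]

f(0.718000) = -0.618371, f(1.150000) = 0.282415 (opposite signs)
step 1: m = 0.934000, f(m) = -0.142761 < 0 → root in [0.934000, 1.150000]
step 2: m = 1.042000, f(m) = 0.075469 > 0 → root in [0.934000, 1.042000]
step 3: m = 0.988000, f(m) = -0.032158 < 0 → root in [0.988000, 1.042000]
step 4: m = 1.015000, f(m) = 0.022017 > 0 → root in [0.988000, 1.015000]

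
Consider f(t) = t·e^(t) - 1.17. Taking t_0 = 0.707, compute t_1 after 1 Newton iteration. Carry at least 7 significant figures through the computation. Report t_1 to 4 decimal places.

f'(t) = (t + 1)·e^(t)
t_0 = 0.707000: f = 0.263724, f' = 3.461623 → t_1 = 0.707000 - (0.263724)/(3.461623) = 0.630815

0.6308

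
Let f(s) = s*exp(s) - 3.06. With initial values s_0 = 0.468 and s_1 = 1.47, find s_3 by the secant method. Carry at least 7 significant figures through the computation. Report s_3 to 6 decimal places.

1.009151

f(s_0) = -2.312699, f(s_1) = 3.333376
s_2 = 1.470000 - (3.333376)·(1.470000 - 0.468000)/(3.333376 - (-2.312699)) = 0.878431; f(s_2) = -0.945511
s_3 = 0.878431 - (-0.945511)·(0.878431 - 1.470000)/(-0.945511 - (3.333376)) = 1.009151; f(s_3) = -0.291627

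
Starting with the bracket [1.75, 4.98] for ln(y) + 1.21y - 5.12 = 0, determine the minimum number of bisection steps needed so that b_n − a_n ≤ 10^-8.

29

Initial width b − a = 4.98 − 1.75 = 3.230000.
After n steps the width is (b−a)/2^n; need (b−a)/2^n ≤ 10^-8.
So n ≥ log₂(3.230000/10^-8) = log₂(323000000.0000) ≈ 28.2670.
Hence n = 29.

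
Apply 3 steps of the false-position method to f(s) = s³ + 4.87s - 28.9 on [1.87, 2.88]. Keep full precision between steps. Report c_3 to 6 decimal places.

f(1.870000) = -13.253897, f(2.880000) = 9.013472
step 1: c = 2.471168, f(c) = -1.774795 < 0 → new bracket [2.471168, 2.880000]
step 2: c = 2.538426, f(c) = -0.181251 < 0 → new bracket [2.538426, 2.880000]
step 3: c = 2.545159, f(c) = -0.017955 < 0 → new bracket [2.545159, 2.880000]

2.545159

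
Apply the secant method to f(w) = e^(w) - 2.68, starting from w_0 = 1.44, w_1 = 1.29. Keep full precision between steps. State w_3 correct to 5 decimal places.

0.99456

f(w_0) = 1.540696, f(w_1) = 0.952787
w_2 = 1.290000 - (0.952787)·(1.290000 - 1.440000)/(0.952787 - (1.540696)) = 1.046905; f(w_2) = 0.168819
w_3 = 1.046905 - (0.168819)·(1.046905 - 1.290000)/(0.168819 - (0.952787)) = 0.994557; f(w_3) = 0.023525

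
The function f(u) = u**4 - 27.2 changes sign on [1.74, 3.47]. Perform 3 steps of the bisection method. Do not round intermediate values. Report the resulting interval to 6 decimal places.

f(1.740000) = -18.033638, f(3.470000) = 117.783273 (opposite signs)
step 1: m = 2.605000, f(m) = 18.850135 > 0 → root in [1.740000, 2.605000]
step 2: m = 2.172500, f(m) = -4.923901 < 0 → root in [2.172500, 2.605000]
step 3: m = 2.388750, f(m) = 5.359880 > 0 → root in [2.172500, 2.388750]

[2.172500, 2.388750]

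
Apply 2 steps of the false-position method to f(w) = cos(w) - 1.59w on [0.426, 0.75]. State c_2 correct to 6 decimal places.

False-position update: c = (a·f(b) − b·f(a))/(f(b) − f(a)); replace the endpoint whose sign matches f(c).
f(0.426000) = 0.233286, f(0.750000) = -0.460811
step 1: c = 0.534896, f(c) = 0.009836 > 0 → new bracket [0.534896, 0.750000]
step 2: c = 0.539392, f(c) = 0.000388 > 0 → new bracket [0.539392, 0.750000]

0.539392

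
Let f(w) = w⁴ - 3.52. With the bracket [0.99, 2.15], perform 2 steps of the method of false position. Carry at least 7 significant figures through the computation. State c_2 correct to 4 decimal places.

False-position update: c = (a·f(b) − b·f(a))/(f(b) − f(a)); replace the endpoint whose sign matches f(c).
f(0.990000) = -2.559404, f(2.150000) = 17.847506
step 1: c = 1.135485, f(c) = -1.857635 < 0 → new bracket [1.135485, 2.150000]
step 2: c = 1.231125, f(c) = -1.222745 < 0 → new bracket [1.231125, 2.150000]

1.2311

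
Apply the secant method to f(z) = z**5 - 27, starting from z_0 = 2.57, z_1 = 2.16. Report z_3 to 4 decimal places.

Secant update: z_(k+1) = z_k − f(z_k)·(z_k − z_(k-1))/(f(z_k) − f(z_(k-1))).
f(z_0) = 85.115489, f(z_1) = 20.018498
z_2 = 2.160000 - (20.018498)·(2.160000 - 2.570000)/(20.018498 - (85.115489)) = 2.033918; f(z_2) = 7.807015
z_3 = 2.033918 - (7.807015)·(2.033918 - 2.160000)/(7.807015 - (20.018498)) = 1.953311; f(z_3) = 1.435240

1.9533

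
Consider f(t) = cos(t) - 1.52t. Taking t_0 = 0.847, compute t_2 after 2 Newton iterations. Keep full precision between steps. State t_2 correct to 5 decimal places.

f'(t) = -sin(t) - 1.52
t_0 = 0.847000: f = -0.625206, f' = -2.269297 → t_1 = 0.847000 - (-0.625206)/(-2.269297) = 0.571494
t_1 = 0.571494: f = -0.027576, f' = -2.060889 → t_2 = 0.571494 - (-0.027576)/(-2.060889) = 0.558113

0.55811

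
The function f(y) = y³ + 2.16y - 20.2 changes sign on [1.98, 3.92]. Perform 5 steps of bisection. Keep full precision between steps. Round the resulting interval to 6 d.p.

f(1.980000) = -8.160808, f(3.920000) = 48.503488 (opposite signs)
step 1: m = 2.950000, f(m) = 11.844375 > 0 → root in [1.980000, 2.950000]
step 2: m = 2.465000, f(m) = 0.102295 > 0 → root in [1.980000, 2.465000]
step 3: m = 2.222500, f(m) = -4.421347 < 0 → root in [2.222500, 2.465000]
step 4: m = 2.343750, f(m) = -2.262897 < 0 → root in [2.343750, 2.465000]
step 5: m = 2.404375, f(m) = -1.106812 < 0 → root in [2.404375, 2.465000]

[2.404375, 2.465000]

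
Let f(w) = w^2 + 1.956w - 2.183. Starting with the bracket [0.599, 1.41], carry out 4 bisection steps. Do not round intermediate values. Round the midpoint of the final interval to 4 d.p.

f(0.599000) = -0.652555, f(1.410000) = 2.563060 (opposite signs)
step 1: m = 1.004500, f(m) = 0.790822 > 0 → root in [0.599000, 1.004500]
step 2: m = 0.801750, f(m) = 0.028026 > 0 → root in [0.599000, 0.801750]
step 3: m = 0.700375, f(m) = -0.322541 < 0 → root in [0.700375, 0.801750]
step 4: m = 0.751062, f(m) = -0.149827 < 0 → root in [0.751062, 0.801750]
Midpoint of [0.751062, 0.801750] = 0.776406

0.7764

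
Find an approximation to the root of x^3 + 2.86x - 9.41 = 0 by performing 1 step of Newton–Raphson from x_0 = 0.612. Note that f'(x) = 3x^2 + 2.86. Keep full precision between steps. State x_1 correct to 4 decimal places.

x_0 = 0.612000: f = -7.430459, f' = 3.983632 → x_1 = 0.612000 - (-7.430459)/(3.983632) = 2.477247

2.4772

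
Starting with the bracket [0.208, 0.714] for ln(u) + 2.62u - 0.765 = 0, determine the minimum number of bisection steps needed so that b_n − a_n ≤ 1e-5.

16

Initial width b − a = 0.714 − 0.208 = 0.506000.
After n steps the width is (b−a)/2^n; need (b−a)/2^n ≤ 1e-5.
So n ≥ log₂(0.506000/1e-5) = log₂(50600.0000) ≈ 15.6268.
Hence n = 16.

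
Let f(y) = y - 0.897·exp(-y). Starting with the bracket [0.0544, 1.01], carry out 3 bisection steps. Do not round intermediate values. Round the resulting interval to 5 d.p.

f(0.054400) = -0.795107, f(1.010000) = 0.683296 (opposite signs)
step 1: m = 0.532200, f(m) = 0.005382 > 0 → root in [0.054400, 0.532200]
step 2: m = 0.293300, f(m) = -0.375681 < 0 → root in [0.293300, 0.532200]
step 3: m = 0.412750, f(m) = -0.180909 < 0 → root in [0.412750, 0.532200]

[0.41275, 0.53220]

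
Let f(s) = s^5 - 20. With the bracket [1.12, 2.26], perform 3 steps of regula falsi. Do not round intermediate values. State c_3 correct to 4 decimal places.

f(1.120000) = -18.237658, f(2.260000) = 38.957926
step 1: c = 1.483506, f(c) = -12.814676 < 0 → new bracket [1.483506, 2.260000]
step 2: c = 1.675703, f(c) = -6.787512 < 0 → new bracket [1.675703, 2.260000]
step 3: c = 1.762398, f(c) = -2.997216 < 0 → new bracket [1.762398, 2.260000]

1.7624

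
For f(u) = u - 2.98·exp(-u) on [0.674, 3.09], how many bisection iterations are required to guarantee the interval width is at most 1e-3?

Initial width b − a = 3.09 − 0.674 = 2.416000.
After n steps the width is (b−a)/2^n; need (b−a)/2^n ≤ 1e-3.
So n ≥ log₂(2.416000/1e-3) = log₂(2416.0000) ≈ 11.2384.
Hence n = 12.

12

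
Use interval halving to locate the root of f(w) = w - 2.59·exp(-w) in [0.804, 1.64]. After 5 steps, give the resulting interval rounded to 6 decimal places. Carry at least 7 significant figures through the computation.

[0.960750, 0.986875]

f(0.804000) = -0.355116, f(1.640000) = 1.137592 (opposite signs)
step 1: m = 1.222000, f(m) = 0.458882 > 0 → root in [0.804000, 1.222000]
step 2: m = 1.013000, f(m) = 0.072499 > 0 → root in [0.804000, 1.013000]
step 3: m = 0.908500, f(m) = -0.135603 < 0 → root in [0.908500, 1.013000]
step 4: m = 0.960750, f(m) = -0.030199 < 0 → root in [0.960750, 1.013000]
step 5: m = 0.986875, f(m) = 0.021479 > 0 → root in [0.960750, 0.986875]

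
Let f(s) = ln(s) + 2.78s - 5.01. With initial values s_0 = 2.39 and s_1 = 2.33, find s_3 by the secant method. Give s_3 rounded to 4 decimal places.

1.6277

f(s_0) = 2.505493, f(s_1) = 2.313268
s_2 = 2.330000 - (2.313268)·(2.330000 - 2.390000)/(2.313268 - (2.505493)) = 1.607950; f(s_2) = -0.064938
s_3 = 1.607950 - (-0.064938)·(1.607950 - 2.330000)/(-0.064938 - (2.313268)) = 1.627666; f(s_3) = 0.002059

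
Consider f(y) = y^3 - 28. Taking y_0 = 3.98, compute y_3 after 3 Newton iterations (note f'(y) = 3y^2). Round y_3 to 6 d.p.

3.036643

Newton update: y ← y − f(y)/f'(y).
y_0 = 3.980000: f = 35.044792, f' = 47.521200 → y_1 = 3.980000 - (35.044792)/(47.521200) = 3.242544
y_1 = 3.242544: f = 6.092406, f' = 31.542276 → y_2 = 3.242544 - (6.092406)/(31.542276) = 3.049394
y_2 = 3.049394: f = 0.355704, f' = 27.896403 → y_3 = 3.049394 - (0.355704)/(27.896403) = 3.036643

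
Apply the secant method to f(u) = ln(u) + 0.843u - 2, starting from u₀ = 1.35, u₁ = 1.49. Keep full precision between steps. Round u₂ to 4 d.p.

1.7130

f(u_0) = -0.561845, f(u_1) = -0.345154
u_2 = 1.490000 - (-0.345154)·(1.490000 - 1.350000)/(-0.345154 - (-0.561845)) = 1.712997; f(u_2) = -0.017699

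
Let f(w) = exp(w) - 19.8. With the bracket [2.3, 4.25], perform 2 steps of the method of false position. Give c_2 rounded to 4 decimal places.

f(2.300000) = -9.825818, f(4.250000) = 50.305412
step 1: c = 2.618642, f(c) = -6.082915 < 0 → new bracket [2.618642, 4.250000]
step 2: c = 2.794626, f(c) = -3.443497 < 0 → new bracket [2.794626, 4.250000]

2.7946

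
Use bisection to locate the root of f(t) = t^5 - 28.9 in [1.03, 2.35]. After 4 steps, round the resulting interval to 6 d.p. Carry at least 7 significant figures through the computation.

f(1.030000) = -27.740726, f(2.350000) = 42.770315 (opposite signs)
step 1: m = 1.690000, f(m) = -15.114151 < 0 → root in [1.690000, 2.350000]
step 2: m = 2.020000, f(m) = 4.732322 > 0 → root in [1.690000, 2.020000]
step 3: m = 1.855000, f(m) = -6.935589 < 0 → root in [1.855000, 2.020000]
step 4: m = 1.937500, f(m) = -1.597114 < 0 → root in [1.937500, 2.020000]

[1.937500, 2.020000]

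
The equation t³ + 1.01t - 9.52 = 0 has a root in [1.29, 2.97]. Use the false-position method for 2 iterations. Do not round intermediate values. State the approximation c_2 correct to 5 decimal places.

False-position update: c = (a·f(b) − b·f(a))/(f(b) − f(a)); replace the endpoint whose sign matches f(c).
f(1.290000) = -6.070411, f(2.970000) = 19.677773
step 1: c = 1.686078, f(c) = -3.023779 < 0 → new bracket [1.686078, 2.970000]
step 2: c = 1.857093, f(c) = -1.239609 < 0 → new bracket [1.857093, 2.970000]

1.85709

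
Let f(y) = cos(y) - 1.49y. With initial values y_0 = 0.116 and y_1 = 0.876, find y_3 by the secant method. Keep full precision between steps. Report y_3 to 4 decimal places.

0.5646

Secant update: y_(k+1) = y_k − f(y_k)·(y_k − y_(k-1))/(f(y_k) − f(y_(k-1))).
f(y_0) = 0.820440, f(y_1) = -0.665011
y_2 = 0.876000 - (-0.665011)·(0.876000 - 0.116000)/(-0.665011 - (0.820440)) = 0.535761; f(y_2) = 0.061597
y_3 = 0.535761 - (0.061597)·(0.535761 - 0.876000)/(0.061597 - (-0.665011)) = 0.564604; f(y_3) = 0.003541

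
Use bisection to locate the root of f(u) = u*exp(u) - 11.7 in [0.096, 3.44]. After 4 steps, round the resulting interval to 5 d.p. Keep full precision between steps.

f(0.096000) = -11.594327, f(3.440000) = 95.583136 (opposite signs)
step 1: m = 1.768000, f(m) = -1.341070 < 0 → root in [1.768000, 3.440000]
step 2: m = 2.604000, f(m) = 23.500093 > 0 → root in [1.768000, 2.604000]
step 3: m = 2.186000, f(m) = 7.754402 > 0 → root in [1.768000, 2.186000]
step 4: m = 1.977000, f(m) = 2.576011 > 0 → root in [1.768000, 1.977000]

[1.76800, 1.97700]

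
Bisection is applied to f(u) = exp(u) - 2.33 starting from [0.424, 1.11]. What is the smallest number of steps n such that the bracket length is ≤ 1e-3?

10

Initial width b − a = 1.11 − 0.424 = 0.686000.
After n steps the width is (b−a)/2^n; need (b−a)/2^n ≤ 1e-3.
So n ≥ log₂(0.686000/1e-3) = log₂(686.0000) ≈ 9.4221.
Hence n = 10.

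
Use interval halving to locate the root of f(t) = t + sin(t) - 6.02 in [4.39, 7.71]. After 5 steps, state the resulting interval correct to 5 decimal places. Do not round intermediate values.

[6.05000, 6.15375]

f(4.390000) = -2.578481, f(7.710000) = 2.679653 (opposite signs)
step 1: m = 6.050000, f(m) = -0.201078 < 0 → root in [6.050000, 7.710000]
step 2: m = 6.880000, f(m) = 1.422011 > 0 → root in [6.050000, 6.880000]
step 3: m = 6.465000, f(m) = 0.625815 > 0 → root in [6.050000, 6.465000]
step 4: m = 6.257500, f(m) = 0.211818 > 0 → root in [6.050000, 6.257500]
step 5: m = 6.153750, f(m) = 0.004676 > 0 → root in [6.050000, 6.153750]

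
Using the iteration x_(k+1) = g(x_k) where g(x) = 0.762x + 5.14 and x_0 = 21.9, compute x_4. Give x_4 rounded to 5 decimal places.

21.69892

x_1 = g(21.900000) = 21.827800
x_2 = g(21.827800) = 21.772784
x_3 = g(21.772784) = 21.730861
x_4 = g(21.730861) = 21.698916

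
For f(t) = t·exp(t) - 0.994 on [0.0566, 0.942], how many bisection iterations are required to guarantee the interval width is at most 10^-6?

20

Initial width b − a = 0.942 − 0.0566 = 0.885400.
After n steps the width is (b−a)/2^n; need (b−a)/2^n ≤ 10^-6.
So n ≥ log₂(0.885400/10^-6) = log₂(885400.0000) ≈ 19.7560.
Hence n = 20.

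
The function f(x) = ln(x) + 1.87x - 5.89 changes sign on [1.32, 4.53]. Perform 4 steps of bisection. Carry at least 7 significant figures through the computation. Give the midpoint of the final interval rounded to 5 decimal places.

f(1.320000) = -3.143968, f(4.530000) = 4.091822 (opposite signs)
step 1: m = 2.925000, f(m) = 0.653044 > 0 → root in [1.320000, 2.925000]
step 2: m = 2.122500, f(m) = -1.168330 < 0 → root in [2.122500, 2.925000]
step 3: m = 2.523750, f(m) = -0.244842 < 0 → root in [2.523750, 2.925000]
step 4: m = 2.724375, f(m) = 0.206820 > 0 → root in [2.523750, 2.724375]
Midpoint of [2.523750, 2.724375] = 2.624062

2.62406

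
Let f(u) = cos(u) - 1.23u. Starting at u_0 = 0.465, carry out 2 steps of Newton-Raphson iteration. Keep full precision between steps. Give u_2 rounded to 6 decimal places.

0.648154

Newton update: u ← u − f(u)/f'(u).
f'(u) = -sin(u) - 1.23
u_0 = 0.465000: f = 0.321872, f' = -1.678423 → u_1 = 0.465000 - (0.321872)/(-1.678423) = 0.656770
u_1 = 0.656770: f = -0.015859, f' = -1.840562 → u_2 = 0.656770 - (-0.015859)/(-1.840562) = 0.648154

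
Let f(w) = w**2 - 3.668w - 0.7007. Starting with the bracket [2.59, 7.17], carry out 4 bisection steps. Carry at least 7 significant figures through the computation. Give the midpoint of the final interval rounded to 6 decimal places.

3.878125

f(2.590000) = -3.492720, f(7.170000) = 24.408640 (opposite signs)
step 1: m = 4.880000, f(m) = 5.213860 > 0 → root in [2.590000, 4.880000]
step 2: m = 3.735000, f(m) = -0.450455 < 0 → root in [3.735000, 4.880000]
step 3: m = 4.307500, f(m) = 2.053946 > 0 → root in [3.735000, 4.307500]
step 4: m = 4.021250, f(m) = 0.719807 > 0 → root in [3.735000, 4.021250]
Midpoint of [3.735000, 4.021250] = 3.878125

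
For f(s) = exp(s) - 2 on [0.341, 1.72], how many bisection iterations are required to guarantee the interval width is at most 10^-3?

Initial width b − a = 1.72 − 0.341 = 1.379000.
After n steps the width is (b−a)/2^n; need (b−a)/2^n ≤ 10^-3.
So n ≥ log₂(1.379000/10^-3) = log₂(1379.0000) ≈ 10.4294.
Hence n = 11.

11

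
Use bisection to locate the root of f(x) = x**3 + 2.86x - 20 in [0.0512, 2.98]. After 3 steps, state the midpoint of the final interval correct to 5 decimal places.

f(0.051200) = -19.853434, f(2.980000) = 14.986392 (opposite signs)
step 1: m = 1.515600, f(m) = -12.183985 < 0 → root in [1.515600, 2.980000]
step 2: m = 2.247800, f(m) = -2.214047 < 0 → root in [2.247800, 2.980000]
step 3: m = 2.613900, f(m) = 5.335156 > 0 → root in [2.247800, 2.613900]
Midpoint of [2.247800, 2.613900] = 2.430850

2.43085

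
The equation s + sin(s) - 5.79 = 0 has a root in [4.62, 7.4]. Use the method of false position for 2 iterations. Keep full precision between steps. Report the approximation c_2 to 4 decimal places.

6.0424

f(4.620000) = -2.165735, f(7.400000) = 2.508708
step 1: c = 5.908013, f(c) = -0.248420 < 0 → new bracket [5.908013, 7.400000]
step 2: c = 6.042442, f(c) = 0.014018 > 0 → new bracket [5.908013, 6.042442]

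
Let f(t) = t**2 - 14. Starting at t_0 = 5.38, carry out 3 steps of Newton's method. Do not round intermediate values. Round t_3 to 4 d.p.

Newton update: t ← t − f(t)/f'(t).
f'(t) = 2t
t_0 = 5.380000: f = 14.944400, f' = 10.760000 → t_1 = 5.380000 - (14.944400)/(10.760000) = 3.991115
t_1 = 3.991115: f = 1.929001, f' = 7.982230 → t_2 = 3.991115 - (1.929001)/(7.982230) = 3.749453
t_2 = 3.749453: f = 0.058400, f' = 7.498907 → t_3 = 3.749453 - (0.058400)/(7.498907) = 3.741665

3.7417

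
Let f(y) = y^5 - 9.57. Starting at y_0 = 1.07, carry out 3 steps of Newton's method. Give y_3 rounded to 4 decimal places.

1.6766

f'(y) = 5y^4
y_0 = 1.070000: f = -8.167448, f' = 6.553980 → y_1 = 1.070000 - (-8.167448)/(6.553980) = 2.316181
y_1 = 2.316181: f = 57.089627, f' = 143.899840 → y_2 = 2.316181 - (57.089627)/(143.899840) = 1.919450
y_2 = 1.919450: f = 16.484559, f' = 67.869865 → y_3 = 1.919450 - (16.484559)/(67.869865) = 1.676565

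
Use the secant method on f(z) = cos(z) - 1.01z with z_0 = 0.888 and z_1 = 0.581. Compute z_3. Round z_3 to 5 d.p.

0.73488

f(z_0) = -0.265915, f(z_1) = 0.249104
z_2 = 0.581000 - (0.249104)·(0.581000 - 0.888000)/(0.249104 - (-0.265915)) = 0.729490; f(z_2) = 0.008730
z_3 = 0.729490 - (0.008730)·(0.729490 - 0.581000)/(0.008730 - (0.249104)) = 0.734883; f(z_3) = -0.000322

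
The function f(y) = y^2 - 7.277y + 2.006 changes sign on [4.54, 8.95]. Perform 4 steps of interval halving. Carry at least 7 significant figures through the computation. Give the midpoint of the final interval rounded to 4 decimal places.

f(4.540000) = -10.419980, f(8.950000) = 16.979350 (opposite signs)
step 1: m = 6.745000, f(m) = -1.582340 < 0 → root in [6.745000, 8.950000]
step 2: m = 7.847500, f(m) = 6.482999 > 0 → root in [6.745000, 7.847500]
step 3: m = 7.296250, f(m) = 2.146453 > 0 → root in [6.745000, 7.296250]
step 4: m = 7.020625, f(m) = 0.206087 > 0 → root in [6.745000, 7.020625]
Midpoint of [6.745000, 7.020625] = 6.882812

6.8828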